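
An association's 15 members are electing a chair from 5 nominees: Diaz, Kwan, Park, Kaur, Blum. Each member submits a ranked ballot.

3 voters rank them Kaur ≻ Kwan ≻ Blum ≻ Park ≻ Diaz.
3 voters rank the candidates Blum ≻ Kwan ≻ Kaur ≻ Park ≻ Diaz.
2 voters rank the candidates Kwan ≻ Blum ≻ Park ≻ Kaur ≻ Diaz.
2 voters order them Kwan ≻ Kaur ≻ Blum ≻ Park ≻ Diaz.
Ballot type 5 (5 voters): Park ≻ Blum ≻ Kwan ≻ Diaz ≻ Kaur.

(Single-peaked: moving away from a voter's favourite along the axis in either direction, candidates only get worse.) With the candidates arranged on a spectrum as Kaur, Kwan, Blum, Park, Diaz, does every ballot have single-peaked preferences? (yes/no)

yes

Axis positions: Kaur=1, Kwan=2, Blum=3, Park=4, Diaz=5.
Ballot type 1 (peak Kaur at position 1): ranking walks positions 1-2-3-4-5, expanding outward from the peak — single-peaked.
Ballot type 2 (peak Blum at position 3): ranking walks positions 3-2-1-4-5, expanding outward from the peak — single-peaked.
Ballot type 3 (peak Kwan at position 2): ranking walks positions 2-3-4-1-5, expanding outward from the peak — single-peaked.
Ballot type 4 (peak Kwan at position 2): ranking walks positions 2-1-3-4-5, expanding outward from the peak — single-peaked.
Ballot type 5 (peak Park at position 4): ranking walks positions 4-3-2-5-1, expanding outward from the peak — single-peaked.
Every ranking is single-peaked on this axis.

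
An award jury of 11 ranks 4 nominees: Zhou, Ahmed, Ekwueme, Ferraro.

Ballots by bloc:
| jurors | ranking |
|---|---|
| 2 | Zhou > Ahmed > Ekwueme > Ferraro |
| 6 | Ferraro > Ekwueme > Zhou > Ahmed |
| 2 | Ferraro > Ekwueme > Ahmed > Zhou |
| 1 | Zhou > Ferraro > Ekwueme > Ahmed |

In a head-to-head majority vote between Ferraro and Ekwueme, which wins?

Ballots ranking Ferraro above Ekwueme: 6 + 2 + 1 = 9.
Ballots ranking Ekwueme above Ferraro: 11 − 9 = 2.
Ferraro wins the head-to-head 9–2.

Ferraro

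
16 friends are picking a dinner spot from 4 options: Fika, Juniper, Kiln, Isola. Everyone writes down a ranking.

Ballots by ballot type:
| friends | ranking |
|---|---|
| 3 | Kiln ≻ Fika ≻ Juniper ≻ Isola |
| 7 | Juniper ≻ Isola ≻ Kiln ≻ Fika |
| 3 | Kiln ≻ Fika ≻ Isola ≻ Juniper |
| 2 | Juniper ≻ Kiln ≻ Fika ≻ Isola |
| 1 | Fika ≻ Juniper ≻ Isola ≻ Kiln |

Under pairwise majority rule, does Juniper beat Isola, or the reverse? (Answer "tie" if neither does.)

Ballots ranking Juniper above Isola: 3 + 7 + 2 + 1 = 13.
Ballots ranking Isola above Juniper: 16 − 13 = 3.
Juniper wins the head-to-head 13–3.

Juniper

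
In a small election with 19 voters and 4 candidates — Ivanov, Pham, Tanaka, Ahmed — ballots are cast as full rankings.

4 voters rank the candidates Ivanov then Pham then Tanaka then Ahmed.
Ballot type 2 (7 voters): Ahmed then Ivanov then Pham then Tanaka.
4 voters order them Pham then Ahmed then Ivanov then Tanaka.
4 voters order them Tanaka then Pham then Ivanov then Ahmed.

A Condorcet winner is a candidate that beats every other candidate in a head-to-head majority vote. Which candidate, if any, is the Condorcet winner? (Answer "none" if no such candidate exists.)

none

Check each pair by majority over 19 ballots:
Ivanov–Pham: Ivanov 11–8.
Ivanov vs Tanaka: Ivanov, 15–4.
Ivanov vs Ahmed: Ahmed wins 11–8.
Pham vs Tanaka: 15 to 4, Pham.
Pham–Ahmed: Pham 12–7.
Tanaka vs Ahmed: 4+4 = 8 for Tanaka, 11 for Ahmed — Ahmed by 11–8.
Each candidate drops at least one matchup (Ivanov loses to Ahmed; Pham loses to Ivanov; Tanaka loses to Ivanov; Ahmed loses to Pham); the cycle Ivanov beats Pham beats Ahmed beats Ivanov rules out a Condorcet winner.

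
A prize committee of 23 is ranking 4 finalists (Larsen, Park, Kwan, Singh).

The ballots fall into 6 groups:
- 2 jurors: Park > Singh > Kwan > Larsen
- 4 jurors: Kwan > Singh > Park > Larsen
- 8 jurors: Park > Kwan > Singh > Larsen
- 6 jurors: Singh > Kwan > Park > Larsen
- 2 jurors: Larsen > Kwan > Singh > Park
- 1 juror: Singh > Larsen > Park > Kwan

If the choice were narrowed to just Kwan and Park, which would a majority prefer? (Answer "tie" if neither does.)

Kwan

Ballots ranking Kwan above Park: 4 + 6 + 2 = 12.
Ballots ranking Park above Kwan: 23 − 12 = 11.
Kwan wins the head-to-head 12–11.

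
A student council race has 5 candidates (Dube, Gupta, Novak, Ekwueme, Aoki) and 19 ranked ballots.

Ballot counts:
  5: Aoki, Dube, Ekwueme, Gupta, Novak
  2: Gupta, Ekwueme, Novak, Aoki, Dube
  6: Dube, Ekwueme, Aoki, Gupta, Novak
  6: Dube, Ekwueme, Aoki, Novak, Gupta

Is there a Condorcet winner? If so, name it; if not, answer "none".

Check each pair by majority over 19 ballots:
Dube vs Gupta: 17 to 2, Dube.
Dube vs Novak: 5+6+6 = 17 for Dube, 2 for Novak — Dube by 17–2.
Dube vs Ekwueme: 5+6+6 = 17 for Dube, 2 for Ekwueme — Dube by 17–2.
Dube vs Aoki: Dube is ranked higher on 6+6 = 12 ballots, Aoki on 7. Dube wins 12–7.
Gupta vs Novak: Gupta is ranked higher on 5+2+6 = 13 ballots, Novak on 6. Gupta wins 13–6.
Gupta vs Ekwueme: Gupta is ranked higher on 2 ballots, Ekwueme on 17. Ekwueme wins 17–2.
Gupta vs Aoki: Gupta preferred on 2 ballots; Aoki wins 17–2.
Novak vs Ekwueme: Novak is ranked higher on 0 ballots, Ekwueme on 19. Ekwueme wins 19–0.
Novak vs Aoki: Novak is ranked higher on 2 ballots, Aoki on 17. Aoki wins 17–2.
Ekwueme vs Aoki: 2+6+6 = 14 for Ekwueme, 5 for Aoki — Ekwueme by 14–5.
Dube wins every pairwise contest, so Dube is the Condorcet winner.

Dube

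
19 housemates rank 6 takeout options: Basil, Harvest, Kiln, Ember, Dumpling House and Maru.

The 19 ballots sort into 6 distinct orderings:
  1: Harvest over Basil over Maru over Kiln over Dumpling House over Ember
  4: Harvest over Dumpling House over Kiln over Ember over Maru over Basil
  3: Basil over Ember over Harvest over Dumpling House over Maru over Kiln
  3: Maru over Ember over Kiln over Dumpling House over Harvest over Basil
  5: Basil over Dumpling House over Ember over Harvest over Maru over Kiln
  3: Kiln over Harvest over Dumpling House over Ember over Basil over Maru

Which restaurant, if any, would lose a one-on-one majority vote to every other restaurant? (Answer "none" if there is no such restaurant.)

Head-to-head results (19 friends):
Basil vs Harvest: Basil preferred on 3+5 = 8 ballots; Harvest wins 11–8.
Basil vs Kiln: Basil preferred on 1+3+5 = 9 ballots; Kiln wins 10–9.
Basil vs Ember: 9 to 10, Ember.
Basil vs Dumpling House: Basil preferred on 1+3+5 = 9 ballots; Dumpling House wins 10–9.
Basil vs Maru: Basil, 12–7.
Harvest vs Kiln: 13 to 6, Harvest.
Harvest vs Ember: Harvest preferred on 1+4+3 = 8 ballots; Ember wins 11–8.
Harvest–Dumpling House: Harvest 11–8.
Harvest vs Maru: 1+4+3+5+3 = 16 for Harvest, 3 for Maru — Harvest by 16–3.
Kiln–Ember: Ember 11–8.
Kiln vs Dumpling House: Kiln preferred on 1+3+3 = 7 ballots; Dumpling House wins 12–7.
Kiln vs Maru: 7 to 12, Maru.
Ember–Dumpling House: Dumpling House 13–6.
Ember–Maru: Ember 15–4.
Dumpling House vs Maru: Dumpling House is ranked higher on 4+3+5+3 = 15 ballots, Maru on 4. Dumpling House wins 15–4.
No restaurant is winless: Basil beats Maru; Harvest beats Basil; Kiln beats Basil; Ember beats Basil; Dumpling House beats Basil; Maru beats Kiln. There is no Condorcet loser.

none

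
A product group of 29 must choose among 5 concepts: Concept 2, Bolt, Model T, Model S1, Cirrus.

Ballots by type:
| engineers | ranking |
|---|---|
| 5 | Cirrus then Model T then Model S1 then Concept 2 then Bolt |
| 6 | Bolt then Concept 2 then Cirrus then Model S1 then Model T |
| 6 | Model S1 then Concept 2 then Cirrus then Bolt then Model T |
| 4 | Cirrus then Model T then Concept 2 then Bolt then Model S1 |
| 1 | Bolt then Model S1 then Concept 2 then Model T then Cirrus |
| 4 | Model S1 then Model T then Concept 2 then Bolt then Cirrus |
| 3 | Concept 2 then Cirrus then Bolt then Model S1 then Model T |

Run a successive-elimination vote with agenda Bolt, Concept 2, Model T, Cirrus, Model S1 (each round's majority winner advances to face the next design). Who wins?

Round 1: Bolt vs Concept 2 — 7–22, Concept 2 advances.
Round 2: Concept 2 vs Model T — 16–13, Concept 2 advances.
Round 3: Concept 2 vs Cirrus — 20–9, Concept 2 advances.
Round 4: Concept 2 vs Model S1 — 13–16, Model S1 advances.
The agenda winner is Model S1.

Model S1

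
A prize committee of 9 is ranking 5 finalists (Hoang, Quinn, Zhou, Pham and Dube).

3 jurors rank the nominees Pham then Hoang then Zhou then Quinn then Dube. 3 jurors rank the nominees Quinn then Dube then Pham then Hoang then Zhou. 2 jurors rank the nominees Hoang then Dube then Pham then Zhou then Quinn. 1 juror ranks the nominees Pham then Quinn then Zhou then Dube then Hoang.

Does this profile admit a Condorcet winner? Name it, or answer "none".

Check each pair by majority over 9 ballots:
Hoang vs Quinn: 3+2 = 5 for Hoang, 4 for Quinn — Hoang by 5–4.
Hoang vs Zhou: 3+3+2 = 8 for Hoang, 1 for Zhou — Hoang by 8–1.
Hoang vs Pham: Hoang preferred on 2 ballots; Pham wins 7–2.
Hoang vs Dube: Hoang preferred on 3+2 = 5 ballots; Hoang wins 5–4.
Quinn vs Zhou: Quinn is ranked higher on 3+1 = 4 ballots, Zhou on 5. Zhou wins 5–4.
Quinn vs Pham: 3 for Quinn, 6 for Pham — Pham by 6–3.
Quinn vs Dube: Quinn is ranked higher on 3+3+1 = 7 ballots, Dube on 2. Quinn wins 7–2.
Zhou vs Pham: 0 for Zhou, 9 for Pham — Pham by 9–0.
Zhou vs Dube: 3+1 = 4 for Zhou, 5 for Dube — Dube by 5–4.
Pham vs Dube: 4 to 5, Dube.
Every nominee loses at least once (Hoang loses to Pham; Quinn loses to Hoang; Zhou loses to Hoang; Pham loses to Dube; Dube loses to Hoang). The majority relation contains the cycle Hoang → Dube → Pham → Hoang, so there is no Condorcet winner.

none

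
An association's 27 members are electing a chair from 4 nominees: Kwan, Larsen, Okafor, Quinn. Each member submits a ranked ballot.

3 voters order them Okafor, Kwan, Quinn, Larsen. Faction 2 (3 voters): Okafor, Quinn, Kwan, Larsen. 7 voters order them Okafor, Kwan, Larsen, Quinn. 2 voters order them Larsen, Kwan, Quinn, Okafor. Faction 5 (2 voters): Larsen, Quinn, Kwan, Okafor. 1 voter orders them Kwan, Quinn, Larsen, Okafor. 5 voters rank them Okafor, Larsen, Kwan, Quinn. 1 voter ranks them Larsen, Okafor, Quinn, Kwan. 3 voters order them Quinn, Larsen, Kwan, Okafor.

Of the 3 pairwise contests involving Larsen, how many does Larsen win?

Larsen against each rival (27 voters):
Larsen vs Kwan: Kwan wins 14–13.
Larsen vs Okafor: Okafor wins 18–9.
Larsen vs Quinn: Larsen wins 17–10.
Larsen beats Quinn; loses to Kwan, Okafor — 1 pairwise win.

1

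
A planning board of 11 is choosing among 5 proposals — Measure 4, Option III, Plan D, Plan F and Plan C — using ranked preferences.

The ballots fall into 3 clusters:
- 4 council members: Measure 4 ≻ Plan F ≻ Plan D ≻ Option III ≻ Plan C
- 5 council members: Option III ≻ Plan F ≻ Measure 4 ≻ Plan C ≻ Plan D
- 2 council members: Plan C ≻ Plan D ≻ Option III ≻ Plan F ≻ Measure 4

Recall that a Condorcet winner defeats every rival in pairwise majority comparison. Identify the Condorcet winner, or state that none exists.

none

Head-to-head results (11 council members):
Measure 4 vs Option III: Measure 4 preferred on 4 ballots; Option III wins 7–4.
Measure 4 vs Plan D: Measure 4 preferred on 4+5 = 9 ballots; Measure 4 wins 9–2.
Measure 4 vs Plan F: Measure 4 preferred on 4 ballots; Plan F wins 7–4.
Measure 4 vs Plan C: 4+5 = 9 for Measure 4, 2 for Plan C — Measure 4 by 9–2.
Option III vs Plan D: Option III is ranked higher on 5 ballots, Plan D on 6. Plan D wins 6–5.
Option III vs Plan F: Option III is ranked higher on 5+2 = 7 ballots, Plan F on 4. Option III wins 7–4.
Option III vs Plan C: Option III is ranked higher on 4+5 = 9 ballots, Plan C on 2. Option III wins 9–2.
Plan D vs Plan F: 2 to 9, Plan F.
Plan D vs Plan C: Plan D preferred on 4 ballots; Plan C wins 7–4.
Plan F vs Plan C: Plan F is ranked higher on 4+5 = 9 ballots, Plan C on 2. Plan F wins 9–2.
Each option drops at least one matchup (Measure 4 loses to Option III; Option III loses to Plan D; Plan D loses to Measure 4; Plan F loses to Option III; Plan C loses to Measure 4); the cycle Measure 4 > Plan D > Option III > Measure 4 rules out a Condorcet winner.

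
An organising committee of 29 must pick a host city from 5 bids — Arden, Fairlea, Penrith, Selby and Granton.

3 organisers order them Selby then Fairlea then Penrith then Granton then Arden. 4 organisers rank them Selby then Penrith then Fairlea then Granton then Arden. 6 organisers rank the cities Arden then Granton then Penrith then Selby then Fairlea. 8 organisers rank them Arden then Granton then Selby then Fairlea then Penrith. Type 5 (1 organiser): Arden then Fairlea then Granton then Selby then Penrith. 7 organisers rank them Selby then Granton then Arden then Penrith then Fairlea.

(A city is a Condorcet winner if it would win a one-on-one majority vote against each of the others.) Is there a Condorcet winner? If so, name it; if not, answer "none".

Arden

Pairwise majorities:
Arden vs Fairlea: Arden preferred on 6+8+1+7 = 22 ballots; Arden wins 22–7.
Arden vs Penrith: 22 to 7, Arden.
Arden vs Selby: Arden preferred on 6+8+1 = 15 ballots; Arden wins 15–14.
Arden vs Granton: 15 to 14, Arden.
Fairlea vs Penrith: Fairlea is ranked higher on 3+8+1 = 12 ballots, Penrith on 17. Penrith wins 17–12.
Fairlea vs Selby: 1 to 28, Selby.
Fairlea vs Granton: 3+4+1 = 8 for Fairlea, 21 for Granton — Granton by 21–8.
Penrith vs Selby: Penrith is ranked higher on 6 ballots, Selby on 23. Selby wins 23–6.
Penrith vs Granton: Penrith is ranked higher on 3+4 = 7 ballots, Granton on 22. Granton wins 22–7.
Selby vs Granton: Selby is ranked higher on 3+4+7 = 14 ballots, Granton on 15. Granton wins 15–14.
Arden wins every pairwise contest, so Arden is the Condorcet winner.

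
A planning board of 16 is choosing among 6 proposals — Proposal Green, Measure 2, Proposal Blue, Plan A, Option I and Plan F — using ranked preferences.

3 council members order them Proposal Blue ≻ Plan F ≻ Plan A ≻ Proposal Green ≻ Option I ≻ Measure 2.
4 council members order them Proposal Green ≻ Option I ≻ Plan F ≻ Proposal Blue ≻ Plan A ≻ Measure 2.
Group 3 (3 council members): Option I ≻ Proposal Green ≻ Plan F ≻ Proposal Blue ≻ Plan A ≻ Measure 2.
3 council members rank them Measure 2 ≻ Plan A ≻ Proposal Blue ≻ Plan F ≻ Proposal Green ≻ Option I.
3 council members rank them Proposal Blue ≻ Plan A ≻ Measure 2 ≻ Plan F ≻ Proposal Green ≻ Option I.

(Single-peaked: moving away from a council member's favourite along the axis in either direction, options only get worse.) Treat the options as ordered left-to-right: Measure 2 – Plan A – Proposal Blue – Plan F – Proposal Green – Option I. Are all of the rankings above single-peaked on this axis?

yes

Axis positions: Measure 2=1, Plan A=2, Proposal Blue=3, Plan F=4, Proposal Green=5, Option I=6.
Group 1 (peak Proposal Blue at position 3): ranking walks positions 3-4-2-5-6-1, expanding outward from the peak — single-peaked.
Group 2 (peak Proposal Green at position 5): ranking walks positions 5-6-4-3-2-1, expanding outward from the peak — single-peaked.
Group 3 (peak Option I at position 6): ranking walks positions 6-5-4-3-2-1, expanding outward from the peak — single-peaked.
Group 4 (peak Measure 2 at position 1): ranking walks positions 1-2-3-4-5-6, expanding outward from the peak — single-peaked.
Group 5 (peak Proposal Blue at position 3): ranking walks positions 3-2-1-4-5-6, expanding outward from the peak — single-peaked.
Every ranking is single-peaked on this axis.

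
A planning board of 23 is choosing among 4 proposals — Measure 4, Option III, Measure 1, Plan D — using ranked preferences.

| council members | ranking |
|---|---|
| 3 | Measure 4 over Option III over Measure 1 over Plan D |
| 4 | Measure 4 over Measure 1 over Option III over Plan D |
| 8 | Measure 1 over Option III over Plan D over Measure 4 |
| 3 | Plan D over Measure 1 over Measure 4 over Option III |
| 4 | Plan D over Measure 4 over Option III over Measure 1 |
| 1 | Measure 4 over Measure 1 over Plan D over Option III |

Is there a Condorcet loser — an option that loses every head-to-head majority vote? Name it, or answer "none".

none

Head-to-head results (23 council members):
Measure 4 vs Option III: Measure 4 wins 15–8.
Measure 4 vs Measure 1: 12 to 11, Measure 4.
Measure 4 vs Plan D: Measure 4 preferred on 3+4+1 = 8 ballots; Plan D wins 15–8.
Option III vs Measure 1: Measure 1, 16–7.
Option III–Plan D: Option III 15–8.
Measure 1 vs Plan D: Measure 1 wins 16–7.
Each option has at least one pairwise win (Measure 4 beats Option III; Option III beats Plan D; Measure 1 beats Option III; Plan D beats Measure 4) — no Condorcet loser.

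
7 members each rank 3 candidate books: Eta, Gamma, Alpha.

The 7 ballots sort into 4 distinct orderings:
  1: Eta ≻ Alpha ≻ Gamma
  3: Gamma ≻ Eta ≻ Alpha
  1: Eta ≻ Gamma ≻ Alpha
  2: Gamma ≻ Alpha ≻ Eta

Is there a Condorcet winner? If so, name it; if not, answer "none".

Check each pair by majority over 7 ballots:
Eta vs Gamma: Gamma wins 5–2.
Eta vs Alpha: Eta wins 5–2.
Gamma vs Alpha: Gamma wins 6–1.
Gamma defeats every rival head-to-head and is the Condorcet winner.

Gamma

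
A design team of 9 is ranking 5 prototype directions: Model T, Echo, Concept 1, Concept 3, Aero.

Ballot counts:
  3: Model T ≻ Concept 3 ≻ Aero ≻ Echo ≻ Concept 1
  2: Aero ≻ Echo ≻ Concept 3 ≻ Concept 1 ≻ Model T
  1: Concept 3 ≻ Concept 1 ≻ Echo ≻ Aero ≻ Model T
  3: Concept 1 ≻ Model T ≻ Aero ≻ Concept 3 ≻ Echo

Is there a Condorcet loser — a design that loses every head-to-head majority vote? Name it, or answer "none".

Pairwise majorities:
Model T vs Echo: 3+3 = 6 for Model T, 3 for Echo — Model T by 6–3.
Model T vs Concept 1: 3 for Model T, 6 for Concept 1 — Concept 1 by 6–3.
Model T vs Concept 3: Model T is ranked higher on 3+3 = 6 ballots, Concept 3 on 3. Model T wins 6–3.
Model T vs Aero: Model T is ranked higher on 3+3 = 6 ballots, Aero on 3. Model T wins 6–3.
Echo–Concept 1: Echo 5–4.
Echo vs Concept 3: Concept 3, 7–2.
Echo–Aero: Aero 8–1.
Concept 1 vs Concept 3: Concept 3, 6–3.
Concept 1–Aero: Aero 5–4.
Concept 3 vs Aero: Aero, 5–4.
Every design wins at least one matchup (Model T beats Echo; Echo beats Concept 1; Concept 1 beats Model T; Concept 3 beats Echo; Aero beats Echo), so there is no Condorcet loser.

none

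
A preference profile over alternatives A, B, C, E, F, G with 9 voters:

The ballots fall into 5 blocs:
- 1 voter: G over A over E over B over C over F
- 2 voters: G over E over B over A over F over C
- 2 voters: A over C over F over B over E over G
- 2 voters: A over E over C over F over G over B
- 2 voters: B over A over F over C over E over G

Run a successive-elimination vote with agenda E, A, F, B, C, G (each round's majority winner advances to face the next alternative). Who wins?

Round 1: E vs A — 2–7, A advances.
Round 2: A vs F — 9–0, A advances.
Round 3: A vs B — 5–4, A advances.
Round 4: A vs C — 9–0, A advances.
Round 5: A vs G — 6–3, A advances.
A survives the agenda.

A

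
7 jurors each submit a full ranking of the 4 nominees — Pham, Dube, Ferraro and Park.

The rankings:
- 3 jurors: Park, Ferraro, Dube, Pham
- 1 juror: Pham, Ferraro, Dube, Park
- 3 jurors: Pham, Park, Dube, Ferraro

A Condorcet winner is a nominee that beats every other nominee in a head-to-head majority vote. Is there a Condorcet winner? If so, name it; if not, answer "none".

Check each pair by majority over 7 ballots:
Pham vs Dube: Pham wins 4–3.
Pham vs Ferraro: 4 to 3, Pham.
Pham–Park: Pham 4–3.
Dube–Ferraro: Ferraro 4–3.
Dube vs Park: 1 to 6, Park.
Ferraro vs Park: 1 for Ferraro, 6 for Park — Park by 6–1.
Pham defeats every rival head-to-head and is the Condorcet winner.

Pham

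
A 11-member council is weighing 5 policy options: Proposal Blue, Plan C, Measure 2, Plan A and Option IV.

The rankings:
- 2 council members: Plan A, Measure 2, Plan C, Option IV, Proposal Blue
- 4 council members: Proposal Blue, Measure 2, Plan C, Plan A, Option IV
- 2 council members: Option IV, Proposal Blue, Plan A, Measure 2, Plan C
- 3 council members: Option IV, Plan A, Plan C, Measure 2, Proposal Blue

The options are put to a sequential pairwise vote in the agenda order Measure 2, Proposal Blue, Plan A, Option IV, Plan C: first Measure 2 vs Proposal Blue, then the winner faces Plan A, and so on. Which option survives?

Round 1: Measure 2 vs Proposal Blue — 5–6, Proposal Blue advances.
Round 2: Proposal Blue vs Plan A — 6–5, Proposal Blue advances.
Round 3: Proposal Blue vs Option IV — 4–7, Option IV advances.
Round 4: Option IV vs Plan C — 5–6, Plan C advances.
The agenda winner is Plan C.

Plan C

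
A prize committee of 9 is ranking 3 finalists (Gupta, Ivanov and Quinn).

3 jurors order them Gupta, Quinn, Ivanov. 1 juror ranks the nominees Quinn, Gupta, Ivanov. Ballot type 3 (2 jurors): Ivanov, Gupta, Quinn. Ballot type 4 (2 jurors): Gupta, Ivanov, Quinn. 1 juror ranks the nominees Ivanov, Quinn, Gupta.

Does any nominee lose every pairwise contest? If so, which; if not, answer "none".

Quinn

Pairwise majorities:
Gupta vs Ivanov: Gupta preferred on 3+1+2 = 6 ballots; Gupta wins 6–3.
Gupta vs Quinn: 7 to 2, Gupta.
Ivanov vs Quinn: Ivanov, 5–4.
Quinn is beaten in every head-to-head and is the Condorcet loser.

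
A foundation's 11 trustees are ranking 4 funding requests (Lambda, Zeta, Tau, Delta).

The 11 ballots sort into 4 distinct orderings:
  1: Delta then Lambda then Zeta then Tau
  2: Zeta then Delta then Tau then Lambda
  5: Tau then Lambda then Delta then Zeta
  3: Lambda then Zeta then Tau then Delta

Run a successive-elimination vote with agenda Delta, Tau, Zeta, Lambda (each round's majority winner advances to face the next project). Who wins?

Lambda

Round 1: Delta vs Tau — 3–8, Tau advances.
Round 2: Tau vs Zeta — 5–6, Zeta advances.
Round 3: Zeta vs Lambda — 2–9, Lambda advances.
Lambda survives the agenda.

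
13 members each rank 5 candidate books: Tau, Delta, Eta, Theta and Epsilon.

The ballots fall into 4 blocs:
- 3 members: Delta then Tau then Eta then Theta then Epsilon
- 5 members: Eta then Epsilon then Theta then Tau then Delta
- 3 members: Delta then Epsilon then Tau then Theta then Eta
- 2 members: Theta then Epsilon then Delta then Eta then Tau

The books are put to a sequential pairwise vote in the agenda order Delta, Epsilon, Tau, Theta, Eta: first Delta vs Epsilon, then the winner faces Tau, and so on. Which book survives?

Eta

Round 1: Delta vs Epsilon — 6–7, Epsilon advances.
Round 2: Epsilon vs Tau — 10–3, Epsilon advances.
Round 3: Epsilon vs Theta — 8–5, Epsilon advances.
Round 4: Epsilon vs Eta — 5–8, Eta advances.
Eta survives the agenda.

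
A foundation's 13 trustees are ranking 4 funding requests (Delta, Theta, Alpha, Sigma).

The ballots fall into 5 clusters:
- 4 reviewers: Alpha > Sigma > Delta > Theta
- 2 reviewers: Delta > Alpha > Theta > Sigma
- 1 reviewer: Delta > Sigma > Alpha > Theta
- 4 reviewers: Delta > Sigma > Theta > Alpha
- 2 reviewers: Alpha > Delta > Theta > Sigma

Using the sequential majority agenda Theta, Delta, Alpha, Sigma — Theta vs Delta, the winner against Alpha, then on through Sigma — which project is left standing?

Delta

Round 1: Theta vs Delta — 0–13, Delta advances.
Round 2: Delta vs Alpha — 7–6, Delta advances.
Round 3: Delta vs Sigma — 9–4, Delta advances.
Delta survives the agenda.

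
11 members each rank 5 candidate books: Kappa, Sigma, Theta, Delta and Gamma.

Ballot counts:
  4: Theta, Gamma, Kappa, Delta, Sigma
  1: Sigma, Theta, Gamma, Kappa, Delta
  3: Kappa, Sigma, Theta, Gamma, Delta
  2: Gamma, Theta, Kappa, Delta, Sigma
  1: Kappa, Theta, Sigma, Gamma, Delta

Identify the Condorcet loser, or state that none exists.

Head-to-head results (11 members):
Kappa vs Sigma: Kappa, 10–1.
Kappa–Theta: Theta 7–4.
Kappa vs Delta: Kappa preferred on 4+1+3+2+1 = 11 ballots; Kappa wins 11–0.
Kappa vs Gamma: 4 to 7, Gamma.
Sigma vs Theta: 1+3 = 4 for Sigma, 7 for Theta — Theta by 7–4.
Sigma vs Delta: Delta, 6–5.
Sigma vs Gamma: Gamma, 6–5.
Theta vs Delta: Theta preferred on 4+1+3+2+1 = 11 ballots; Theta wins 11–0.
Theta vs Gamma: 4+1+3+1 = 9 for Theta, 2 for Gamma — Theta by 9–2.
Delta–Gamma: Gamma 11–0.
Sigma is beaten in every head-to-head and is the Condorcet loser.

Sigma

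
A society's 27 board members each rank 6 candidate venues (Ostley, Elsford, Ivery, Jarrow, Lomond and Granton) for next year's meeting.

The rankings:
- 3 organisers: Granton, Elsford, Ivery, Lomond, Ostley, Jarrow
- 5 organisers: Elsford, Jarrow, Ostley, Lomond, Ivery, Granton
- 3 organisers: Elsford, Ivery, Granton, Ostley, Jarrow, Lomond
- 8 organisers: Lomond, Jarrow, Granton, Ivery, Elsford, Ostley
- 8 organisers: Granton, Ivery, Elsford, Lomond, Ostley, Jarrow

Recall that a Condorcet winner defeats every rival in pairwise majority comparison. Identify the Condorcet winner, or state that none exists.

Check each pair by majority over 27 ballots:
Ostley vs Elsford: 0 for Ostley, 27 for Elsford — Elsford by 27–0.
Ostley vs Ivery: 5 to 22, Ivery.
Ostley vs Jarrow: Ostley is ranked higher on 3+3+8 = 14 ballots, Jarrow on 13. Ostley wins 14–13.
Ostley vs Lomond: Ostley preferred on 5+3 = 8 ballots; Lomond wins 19–8.
Ostley vs Granton: Ostley is ranked higher on 5 ballots, Granton on 22. Granton wins 22–5.
Elsford vs Ivery: 11 to 16, Ivery.
Elsford vs Jarrow: Elsford is ranked higher on 3+5+3+8 = 19 ballots, Jarrow on 8. Elsford wins 19–8.
Elsford vs Lomond: Elsford is ranked higher on 3+5+3+8 = 19 ballots, Lomond on 8. Elsford wins 19–8.
Elsford vs Granton: Elsford is ranked higher on 5+3 = 8 ballots, Granton on 19. Granton wins 19–8.
Ivery vs Jarrow: 14 to 13, Ivery.
Ivery vs Lomond: 3+3+8 = 14 for Ivery, 13 for Lomond — Ivery by 14–13.
Ivery vs Granton: Ivery preferred on 5+3 = 8 ballots; Granton wins 19–8.
Jarrow vs Lomond: 5+3 = 8 for Jarrow, 19 for Lomond — Lomond by 19–8.
Jarrow vs Granton: 13 to 14, Granton.
Lomond vs Granton: Lomond preferred on 5+8 = 13 ballots; Granton wins 14–13.
Granton beats each of Ostley, Elsford, Ivery, Jarrow, Lomond — Granton is the Condorcet winner.

Granton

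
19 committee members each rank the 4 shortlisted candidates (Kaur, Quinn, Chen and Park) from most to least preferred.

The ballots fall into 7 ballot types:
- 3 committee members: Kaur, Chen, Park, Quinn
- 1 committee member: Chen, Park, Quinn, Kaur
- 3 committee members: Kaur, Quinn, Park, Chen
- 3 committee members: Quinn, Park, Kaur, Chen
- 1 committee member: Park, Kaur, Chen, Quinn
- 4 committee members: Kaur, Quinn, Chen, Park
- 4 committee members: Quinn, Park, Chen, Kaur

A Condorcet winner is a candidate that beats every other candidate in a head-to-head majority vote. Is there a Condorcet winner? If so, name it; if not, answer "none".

Kaur

Check each pair by majority over 19 ballots:
Kaur vs Quinn: Kaur preferred on 3+3+1+4 = 11 ballots; Kaur wins 11–8.
Kaur vs Chen: 3+3+3+1+4 = 14 for Kaur, 5 for Chen — Kaur by 14–5.
Kaur vs Park: 10 to 9, Kaur.
Quinn vs Chen: Quinn, 14–5.
Quinn vs Park: Quinn wins 14–5.
Chen vs Park: 3+1+4 = 8 for Chen, 11 for Park — Park by 11–8.
Kaur defeats every rival head-to-head and is the Condorcet winner.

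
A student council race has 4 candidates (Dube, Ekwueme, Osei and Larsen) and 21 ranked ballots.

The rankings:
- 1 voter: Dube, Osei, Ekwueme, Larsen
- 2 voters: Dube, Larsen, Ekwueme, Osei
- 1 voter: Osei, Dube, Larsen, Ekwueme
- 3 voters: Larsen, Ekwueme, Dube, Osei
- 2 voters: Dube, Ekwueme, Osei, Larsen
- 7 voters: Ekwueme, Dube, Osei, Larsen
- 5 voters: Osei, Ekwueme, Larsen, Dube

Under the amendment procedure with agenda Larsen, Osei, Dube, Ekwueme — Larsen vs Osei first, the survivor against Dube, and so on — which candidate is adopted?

Round 1: Larsen vs Osei — 5–16, Osei advances.
Round 2: Osei vs Dube — 6–15, Dube advances.
Round 3: Dube vs Ekwueme — 6–15, Ekwueme advances.
The agenda winner is Ekwueme.

Ekwueme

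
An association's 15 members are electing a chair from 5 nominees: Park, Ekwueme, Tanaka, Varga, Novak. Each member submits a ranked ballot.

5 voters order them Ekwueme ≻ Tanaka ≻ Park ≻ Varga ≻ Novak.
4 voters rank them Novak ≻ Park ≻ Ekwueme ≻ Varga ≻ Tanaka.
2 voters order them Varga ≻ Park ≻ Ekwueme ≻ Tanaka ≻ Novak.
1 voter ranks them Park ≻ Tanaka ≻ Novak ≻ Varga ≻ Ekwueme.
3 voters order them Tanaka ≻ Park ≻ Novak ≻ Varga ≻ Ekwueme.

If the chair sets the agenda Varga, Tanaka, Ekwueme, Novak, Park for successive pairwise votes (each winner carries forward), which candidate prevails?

Park

Round 1: Varga vs Tanaka — 6–9, Tanaka advances.
Round 2: Tanaka vs Ekwueme — 4–11, Ekwueme advances.
Round 3: Ekwueme vs Novak — 7–8, Novak advances.
Round 4: Novak vs Park — 4–11, Park advances.
The agenda winner is Park.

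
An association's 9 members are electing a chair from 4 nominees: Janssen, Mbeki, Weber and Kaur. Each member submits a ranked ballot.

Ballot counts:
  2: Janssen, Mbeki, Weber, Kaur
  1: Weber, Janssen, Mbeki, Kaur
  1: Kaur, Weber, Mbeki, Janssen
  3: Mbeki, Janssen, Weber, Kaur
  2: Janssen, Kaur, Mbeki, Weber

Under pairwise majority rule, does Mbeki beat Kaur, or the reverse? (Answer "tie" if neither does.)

Mbeki

Ballots ranking Mbeki above Kaur: 2 + 1 + 3 = 6.
Ballots ranking Kaur above Mbeki: 9 − 6 = 3.
Mbeki wins the head-to-head 6–3.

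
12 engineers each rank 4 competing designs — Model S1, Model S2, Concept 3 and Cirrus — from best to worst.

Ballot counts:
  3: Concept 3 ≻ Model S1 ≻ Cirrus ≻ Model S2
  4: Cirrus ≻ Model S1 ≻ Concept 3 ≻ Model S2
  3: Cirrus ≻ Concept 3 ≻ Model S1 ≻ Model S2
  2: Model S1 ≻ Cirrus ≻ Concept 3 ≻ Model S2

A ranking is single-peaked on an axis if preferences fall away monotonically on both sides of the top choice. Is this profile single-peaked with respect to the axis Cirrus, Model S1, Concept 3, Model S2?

Axis positions: Cirrus=1, Model S1=2, Concept 3=3, Model S2=4.
Group 1 (peak Concept 3 at position 3): ranking walks positions 3-2-1-4, expanding outward from the peak — single-peaked.
Group 2 (peak Cirrus at position 1): ranking walks positions 1-2-3-4, expanding outward from the peak — single-peaked.
Group 3: ranking walks positions 1-3-2-4; Concept 3 is ranked above Model S1 even though Model S1 lies between Concept 3 and the peak Cirrus on the axis — preferences dip and rise again. Not single-peaked.
Group 4 (peak Model S1 at position 2): ranking walks positions 2-1-3-4, expanding outward from the peak — single-peaked.
Group 3 violates single-peakedness, so the profile is not single-peaked on this axis.

no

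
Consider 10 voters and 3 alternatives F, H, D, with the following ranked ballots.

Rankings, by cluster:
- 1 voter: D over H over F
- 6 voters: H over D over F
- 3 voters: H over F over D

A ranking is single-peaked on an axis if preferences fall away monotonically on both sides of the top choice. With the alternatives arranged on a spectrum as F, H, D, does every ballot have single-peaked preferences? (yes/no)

Axis positions: F=1, H=2, D=3.
Cluster 1 (peak D at position 3): ranking walks positions 3-2-1, expanding outward from the peak — single-peaked.
Cluster 2 (peak H at position 2): ranking walks positions 2-3-1, expanding outward from the peak — single-peaked.
Cluster 3 (peak H at position 2): ranking walks positions 2-1-3, expanding outward from the peak — single-peaked.
Every ranking is single-peaked on this axis.

yes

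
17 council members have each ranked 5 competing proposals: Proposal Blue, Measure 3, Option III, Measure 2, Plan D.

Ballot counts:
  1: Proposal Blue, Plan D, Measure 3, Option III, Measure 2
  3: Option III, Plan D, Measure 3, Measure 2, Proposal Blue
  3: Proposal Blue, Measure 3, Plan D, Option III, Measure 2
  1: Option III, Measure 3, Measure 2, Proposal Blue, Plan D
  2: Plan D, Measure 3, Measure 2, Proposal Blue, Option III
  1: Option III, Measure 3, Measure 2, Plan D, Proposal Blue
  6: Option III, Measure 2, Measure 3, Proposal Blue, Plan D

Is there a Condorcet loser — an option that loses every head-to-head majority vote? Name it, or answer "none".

none

Head-to-head results (17 council members):
Proposal Blue vs Measure 3: Measure 3, 13–4.
Proposal Blue vs Option III: Option III, 11–6.
Proposal Blue vs Measure 2: 4 to 13, Measure 2.
Proposal Blue vs Plan D: Proposal Blue, 11–6.
Measure 3 vs Option III: 6 to 11, Option III.
Measure 3 vs Measure 2: Measure 3 wins 11–6.
Measure 3 vs Plan D: 3+1+1+6 = 11 for Measure 3, 6 for Plan D — Measure 3 by 11–6.
Option III vs Measure 2: Option III, 15–2.
Option III vs Plan D: Option III is ranked higher on 3+1+1+6 = 11 ballots, Plan D on 6. Option III wins 11–6.
Measure 2 vs Plan D: 1+1+6 = 8 for Measure 2, 9 for Plan D — Plan D by 9–8.
Each option has at least one pairwise win (Proposal Blue beats Plan D; Measure 3 beats Proposal Blue; Option III beats Proposal Blue; Measure 2 beats Proposal Blue; Plan D beats Measure 2) — no Condorcet loser.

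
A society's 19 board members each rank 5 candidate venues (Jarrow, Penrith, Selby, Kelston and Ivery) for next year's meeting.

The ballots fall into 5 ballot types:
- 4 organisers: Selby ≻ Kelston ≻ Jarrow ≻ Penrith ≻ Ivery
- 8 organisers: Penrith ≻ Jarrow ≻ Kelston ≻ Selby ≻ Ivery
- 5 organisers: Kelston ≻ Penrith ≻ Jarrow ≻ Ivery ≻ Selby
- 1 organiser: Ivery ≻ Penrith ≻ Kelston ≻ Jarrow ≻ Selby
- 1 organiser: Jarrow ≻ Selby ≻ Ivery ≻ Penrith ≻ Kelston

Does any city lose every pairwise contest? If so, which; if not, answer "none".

Head-to-head results (19 organisers):
Jarrow vs Penrith: 4+1 = 5 for Jarrow, 14 for Penrith — Penrith by 14–5.
Jarrow vs Selby: 15 to 4, Jarrow.
Jarrow vs Kelston: Kelston, 10–9.
Jarrow vs Ivery: 18 to 1, Jarrow.
Penrith–Selby: Penrith 14–5.
Penrith vs Kelston: Penrith is ranked higher on 8+1+1 = 10 ballots, Kelston on 9. Penrith wins 10–9.
Penrith vs Ivery: Penrith, 17–2.
Selby vs Kelston: Kelston, 14–5.
Selby vs Ivery: Selby wins 13–6.
Kelston vs Ivery: 17 to 2, Kelston.
Only Ivery has no wins; Ivery is the Condorcet loser.

Ivery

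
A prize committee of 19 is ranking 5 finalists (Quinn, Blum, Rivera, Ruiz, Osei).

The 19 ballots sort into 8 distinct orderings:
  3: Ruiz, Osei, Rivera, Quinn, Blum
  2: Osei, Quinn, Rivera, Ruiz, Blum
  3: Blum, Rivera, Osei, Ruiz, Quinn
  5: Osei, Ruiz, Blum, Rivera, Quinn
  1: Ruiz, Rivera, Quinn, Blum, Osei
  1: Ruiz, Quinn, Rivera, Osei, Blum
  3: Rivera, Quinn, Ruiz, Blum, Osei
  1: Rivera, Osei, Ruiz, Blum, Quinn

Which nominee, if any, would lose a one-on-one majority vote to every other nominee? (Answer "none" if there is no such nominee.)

Pairwise majorities:
Quinn vs Blum: Quinn, 10–9.
Quinn vs Rivera: Quinn is ranked higher on 2+1 = 3 ballots, Rivera on 16. Rivera wins 16–3.
Quinn vs Ruiz: Ruiz wins 14–5.
Quinn vs Osei: Osei wins 14–5.
Blum vs Rivera: Blum preferred on 3+5 = 8 ballots; Rivera wins 11–8.
Blum vs Ruiz: Blum preferred on 3 ballots; Ruiz wins 16–3.
Blum vs Osei: 3+1+3 = 7 for Blum, 12 for Osei — Osei by 12–7.
Rivera–Ruiz: Ruiz 10–9.
Rivera vs Osei: Osei wins 10–9.
Ruiz vs Osei: Osei wins 11–8.
Only Blum has no wins; Blum is the Condorcet loser.

Blum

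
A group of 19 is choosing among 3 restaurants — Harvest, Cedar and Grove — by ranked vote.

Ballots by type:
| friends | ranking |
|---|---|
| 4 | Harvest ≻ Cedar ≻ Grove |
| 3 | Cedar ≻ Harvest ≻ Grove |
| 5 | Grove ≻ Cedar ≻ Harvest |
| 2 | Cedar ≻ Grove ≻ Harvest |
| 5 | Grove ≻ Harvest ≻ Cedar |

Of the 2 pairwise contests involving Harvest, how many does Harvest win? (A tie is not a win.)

0

Harvest against each rival (19 friends):
Harvest vs Cedar: Cedar, 10–9.
Harvest vs Grove: 7 to 12, Grove.
Harvest beats no one; loses to Cedar, Grove — 0 pairwise wins.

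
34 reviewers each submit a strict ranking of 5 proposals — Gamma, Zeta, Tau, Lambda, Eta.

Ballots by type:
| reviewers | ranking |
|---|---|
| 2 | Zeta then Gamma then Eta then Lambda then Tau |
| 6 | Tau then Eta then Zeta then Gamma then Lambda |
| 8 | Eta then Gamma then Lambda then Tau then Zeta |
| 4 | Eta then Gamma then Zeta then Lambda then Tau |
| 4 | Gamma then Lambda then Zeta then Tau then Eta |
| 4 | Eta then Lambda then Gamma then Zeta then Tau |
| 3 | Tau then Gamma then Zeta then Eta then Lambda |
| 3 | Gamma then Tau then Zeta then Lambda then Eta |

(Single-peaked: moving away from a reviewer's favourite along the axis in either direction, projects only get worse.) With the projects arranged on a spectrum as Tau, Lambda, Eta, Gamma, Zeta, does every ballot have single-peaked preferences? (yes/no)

Axis positions: Tau=1, Lambda=2, Eta=3, Gamma=4, Zeta=5.
Type 1 (peak Zeta at position 5): ranking walks positions 5-4-3-2-1, expanding outward from the peak — single-peaked.
Type 2: ranking walks positions 1-3-5-4-2; Eta is ranked above Lambda even though Lambda lies between Eta and the peak Tau on the axis — preferences dip and rise again. Not single-peaked.
Type 3 (peak Eta at position 3): ranking walks positions 3-4-2-1-5, expanding outward from the peak — single-peaked.
Type 4 (peak Eta at position 3): ranking walks positions 3-4-5-2-1, expanding outward from the peak — single-peaked.
Type 5: ranking walks positions 4-2-5-1-3; Lambda is ranked above Eta even though Eta lies between Lambda and the peak Gamma on the axis — preferences dip and rise again. Not single-peaked.
Type 6 (peak Eta at position 3): ranking walks positions 3-2-4-5-1, expanding outward from the peak — single-peaked.
Type 7: ranking walks positions 1-4-5-3-2; Gamma is ranked above Lambda even though Lambda lies between Gamma and the peak Tau on the axis — preferences dip and rise again. Not single-peaked.
Type 8: ranking walks positions 4-1-5-2-3; Tau is ranked above Eta even though Eta lies between Tau and the peak Gamma on the axis — preferences dip and rise again. Not single-peaked.
Type 2 violates single-peakedness, so the profile is not single-peaked on this axis.

no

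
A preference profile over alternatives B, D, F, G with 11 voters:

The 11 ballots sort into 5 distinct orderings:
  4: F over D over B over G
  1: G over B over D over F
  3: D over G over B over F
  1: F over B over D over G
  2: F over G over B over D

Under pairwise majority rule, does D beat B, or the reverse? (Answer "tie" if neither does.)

D

Ballots ranking D above B: 4 + 3 = 7.
Ballots ranking B above D: 11 − 7 = 4.
D wins the head-to-head 7–4.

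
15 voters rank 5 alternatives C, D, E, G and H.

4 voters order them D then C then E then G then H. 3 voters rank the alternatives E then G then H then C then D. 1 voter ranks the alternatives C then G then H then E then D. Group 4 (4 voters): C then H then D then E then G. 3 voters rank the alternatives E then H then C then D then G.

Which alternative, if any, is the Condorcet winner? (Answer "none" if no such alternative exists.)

Check each pair by majority over 15 ballots:
C vs D: C, 11–4.
C–E: C 9–6.
C vs G: 12 to 3, C.
C–H: C 9–6.
D vs E: 4+4 = 8 for D, 7 for E — D by 8–7.
D vs G: 11 to 4, D.
D–H: H 11–4.
E vs G: 4+3+4+3 = 14 for E, 1 for G — E by 14–1.
E vs H: E is ranked higher on 4+3+3 = 10 ballots, H on 5. E wins 10–5.
G vs H: 8 to 7, G.
C defeats every rival head-to-head and is the Condorcet winner.

C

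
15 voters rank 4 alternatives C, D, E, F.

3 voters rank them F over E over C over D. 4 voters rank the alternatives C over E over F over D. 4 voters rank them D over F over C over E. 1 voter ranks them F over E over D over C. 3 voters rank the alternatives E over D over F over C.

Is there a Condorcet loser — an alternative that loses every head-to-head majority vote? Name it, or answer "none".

Head-to-head results (15 voters):
C vs D: C is ranked higher on 3+4 = 7 ballots, D on 8. D wins 8–7.
C vs E: C wins 8–7.
C–F: F 11–4.
D vs E: E, 11–4.
D vs F: 7 to 8, F.
E vs F: E is ranked higher on 4+3 = 7 ballots, F on 8. F wins 8–7.
Each alternative has at least one pairwise win (C beats E; D beats C; E beats D; F beats C) — no Condorcet loser.

none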